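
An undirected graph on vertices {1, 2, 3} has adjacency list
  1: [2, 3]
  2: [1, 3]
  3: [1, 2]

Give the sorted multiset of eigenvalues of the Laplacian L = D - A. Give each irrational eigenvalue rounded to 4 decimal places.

Each diagonal entry of L is the vertex degree and each off-diagonal entry is -1 where an edge is present, 0 otherwise; in the order [1, 2, 3] the diagonal is [2, 2, 2]. The multiplicity of 0 as a Laplacian eigenvalue equals the number of connected components. The single zero eigenvalue shows the graph is connected.

[0, 3, 3]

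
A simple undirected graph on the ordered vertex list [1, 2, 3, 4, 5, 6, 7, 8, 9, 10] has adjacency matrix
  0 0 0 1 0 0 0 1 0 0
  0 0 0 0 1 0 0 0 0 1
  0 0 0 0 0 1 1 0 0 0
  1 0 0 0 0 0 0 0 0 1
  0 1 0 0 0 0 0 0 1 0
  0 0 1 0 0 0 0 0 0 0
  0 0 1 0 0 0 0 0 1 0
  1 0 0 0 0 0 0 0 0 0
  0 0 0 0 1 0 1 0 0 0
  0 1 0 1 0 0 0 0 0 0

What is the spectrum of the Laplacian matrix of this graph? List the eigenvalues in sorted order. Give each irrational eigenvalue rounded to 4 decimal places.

Reading degrees in the order [1, 2, 3, 4, 5, 6, 7, 8, 9, 10] gives [2, 2, 2, 2, 2, 1, 2, 1, 2, 2]; set D = diag(2, 2, 2, 2, 2, 1, 2, 1, 2, 2) and form L = D - A. The multiplicity of 0 as a Laplacian eigenvalue equals the number of connected components. The single zero eigenvalue shows the graph is connected. The largest eigenvalue, 3.9021, is at most the vertex count 10.

[0, 0.0979, 0.3820, 0.8244, 1.3820, 2, 2.6180, 3.1756, 3.6180, 3.9021]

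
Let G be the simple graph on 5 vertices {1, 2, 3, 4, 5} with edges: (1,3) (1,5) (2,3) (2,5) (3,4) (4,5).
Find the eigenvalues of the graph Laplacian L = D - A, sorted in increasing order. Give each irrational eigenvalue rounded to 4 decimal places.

With the vertex order [1, 2, 3, 4, 5], the degrees are [2, 2, 3, 2, 3], giving D = diag(2, 2, 3, 2, 3) and L = D - A. L is symmetric positive semidefinite, so every eigenvalue is real and nonnegative. The single zero eigenvalue shows the graph is connected.

[0, 2, 2, 3, 5]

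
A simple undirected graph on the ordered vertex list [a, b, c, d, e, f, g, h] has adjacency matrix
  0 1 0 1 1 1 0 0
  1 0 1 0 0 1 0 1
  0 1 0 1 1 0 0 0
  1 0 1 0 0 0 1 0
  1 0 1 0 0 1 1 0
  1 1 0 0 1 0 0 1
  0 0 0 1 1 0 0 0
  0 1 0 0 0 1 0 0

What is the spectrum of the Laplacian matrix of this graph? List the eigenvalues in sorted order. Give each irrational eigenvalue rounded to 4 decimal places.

Each diagonal entry of L is the vertex degree and each off-diagonal entry is -1 where an edge is present, 0 otherwise; in the order [a, b, c, d, e, f, g, h] the diagonal is [4, 4, 3, 3, 4, 4, 2, 2]. The multiplicity of 0 as a Laplacian eigenvalue equals the number of connected components. The single zero eigenvalue shows the graph is connected. The largest eigenvalue, 6.3694, is at most the vertex count 8. There is one zero in the spectrum, matching the 1 component.

[0, 1.1256, 2.3184, 3, 3.4137, 4.4504, 5.3225, 6.3694]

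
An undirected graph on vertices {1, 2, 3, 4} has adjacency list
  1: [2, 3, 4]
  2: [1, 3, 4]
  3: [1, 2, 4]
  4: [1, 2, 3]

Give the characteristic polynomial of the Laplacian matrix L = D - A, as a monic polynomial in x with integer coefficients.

x^4 - 12x^3 + 48x^2 - 64x

Reading degrees in the order [1, 2, 3, 4] gives [3, 3, 3, 3]; set D = diag(3, 3, 3, 3) and form L = D - A. The eigenvalues of L are [0, 4, 4, 4]; the characteristic polynomial is the product of (x - lambda_i), which multiplies out to x^4 - 12x^3 + 48x^2 - 64x. Since p(0) = det(-L) = 0, x divides p(x). The eigenvalues sum to 12, which equals trace(L) = 2|E|. There is one zero in the spectrum, matching the 1 component.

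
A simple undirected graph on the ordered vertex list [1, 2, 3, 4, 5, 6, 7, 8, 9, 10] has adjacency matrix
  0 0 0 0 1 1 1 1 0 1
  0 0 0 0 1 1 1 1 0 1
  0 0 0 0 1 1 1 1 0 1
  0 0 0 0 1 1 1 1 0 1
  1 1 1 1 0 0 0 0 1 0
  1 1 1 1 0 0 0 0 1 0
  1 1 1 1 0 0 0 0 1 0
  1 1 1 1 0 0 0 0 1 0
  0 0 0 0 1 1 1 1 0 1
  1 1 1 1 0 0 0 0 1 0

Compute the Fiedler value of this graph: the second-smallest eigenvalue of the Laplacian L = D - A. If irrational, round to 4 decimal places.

5

Reading degrees in the order [1, 2, 3, 4, 5, 6, 7, 8, 9, 10] gives [5, 5, 5, 5, 5, 5, 5, 5, 5, 5]; set D = diag(5, 5, 5, 5, 5, 5, 5, 5, 5, 5) and form L = D - A. Computing the eigenvalues of L and sorting gives [0, 5, 5, 5, 5, 5, 5, 5, 5, 10]. The Fiedler value lambda_2 = 5 is strictly positive, so the graph is connected. By the matrix-tree theorem the graph has (1/10) * product of the nonzero eigenvalues = 390625 spanning trees.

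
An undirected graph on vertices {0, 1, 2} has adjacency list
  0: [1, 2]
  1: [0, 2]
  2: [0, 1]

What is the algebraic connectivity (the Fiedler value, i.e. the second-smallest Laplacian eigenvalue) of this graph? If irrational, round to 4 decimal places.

3

With the vertex order [0, 1, 2], the degrees are [2, 2, 2], giving D = diag(2, 2, 2) and L = D - A. Computing the eigenvalues of L and sorting gives [0, 3, 3]. The Fiedler value lambda_2 = 3 is strictly positive, so the graph is connected. The largest eigenvalue, 3, is at most the vertex count 3.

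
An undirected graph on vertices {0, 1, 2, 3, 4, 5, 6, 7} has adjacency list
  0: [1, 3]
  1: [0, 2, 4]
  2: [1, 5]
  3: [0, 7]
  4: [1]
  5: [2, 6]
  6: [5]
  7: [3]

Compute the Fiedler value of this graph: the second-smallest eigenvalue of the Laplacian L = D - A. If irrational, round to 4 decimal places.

0.1981

With the vertex order [0, 1, 2, 3, 4, 5, 6, 7], the degrees are [2, 3, 2, 2, 1, 2, 1, 1], giving D = diag(2, 3, 2, 2, 1, 2, 1, 1) and L = D - A. The smallest Laplacian eigenvalue is always 0. The next one, lambda_2 = 0.1981, measures how hard the graph is to disconnect: larger values mean better connectivity. The largest eigenvalue, 4.3623, is at most the vertex count 8.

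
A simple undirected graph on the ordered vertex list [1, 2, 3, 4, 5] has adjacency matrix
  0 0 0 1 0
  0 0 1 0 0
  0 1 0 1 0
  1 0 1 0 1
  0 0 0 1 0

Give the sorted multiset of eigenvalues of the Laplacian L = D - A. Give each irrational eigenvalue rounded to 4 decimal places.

Reading degrees in the order [1, 2, 3, 4, 5] gives [1, 1, 2, 3, 1]; set D = diag(1, 1, 2, 3, 1) and form L = D - A. L is symmetric positive semidefinite, so every eigenvalue is real and nonnegative. The single zero eigenvalue shows the graph is connected. There is one zero in the spectrum, matching the 1 component. The eigenvalues sum to 8, which equals trace(L) = 2|E|.

[0, 0.5188, 1, 2.3111, 4.1701]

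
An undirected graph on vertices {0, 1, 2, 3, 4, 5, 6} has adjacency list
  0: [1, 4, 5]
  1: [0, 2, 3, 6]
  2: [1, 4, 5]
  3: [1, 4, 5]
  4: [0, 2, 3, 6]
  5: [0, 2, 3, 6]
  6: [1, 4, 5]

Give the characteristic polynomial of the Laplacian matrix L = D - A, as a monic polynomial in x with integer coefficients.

Reading degrees in the order [0, 1, 2, 3, 4, 5, 6] gives [3, 4, 3, 3, 4, 4, 3]; set D = diag(3, 4, 3, 3, 4, 4, 3) and form L = D - A. The eigenvalues of L are [0, 3, 3, 3, 4, 4, 7]; the characteristic polynomial is the product of (x - lambda_i), which multiplies out to x^7 - 24x^6 + 234x^5 - 1192x^4 + 3357x^3 - 4968x^2 + 3024x. The coefficient of x^6 equals -trace(L) = -24, matching the sum of degrees. By the matrix-tree theorem the graph has (1/7) * product of the nonzero eigenvalues = 432 spanning trees. The eigenvalues sum to 24, which equals trace(L) = 2|E|.

x^7 - 24x^6 + 234x^5 - 1192x^4 + 3357x^3 - 4968x^2 + 3024x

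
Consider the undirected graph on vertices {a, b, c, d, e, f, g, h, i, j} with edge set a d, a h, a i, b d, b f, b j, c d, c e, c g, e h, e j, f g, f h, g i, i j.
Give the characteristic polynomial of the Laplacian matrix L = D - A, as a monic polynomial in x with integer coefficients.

x^10 - 30x^9 + 390x^8 - 2880x^7 + 13305x^6 - 39882x^5 + 77640x^4 - 94800x^3 + 66000x^2 - 20000x

Reading degrees in the order [a, b, c, d, e, f, g, h, i, j] gives [3, 3, 3, 3, 3, 3, 3, 3, 3, 3]; set D = diag(3, 3, 3, 3, 3, 3, 3, 3, 3, 3) and form L = D - A. Computing det(xI - L) by cofactor expansion (or equivalently via sum-over-permutations) gives x^10 - 30x^9 + 390x^8 - 2880x^7 + 13305x^6 - 39882x^5 + 77640x^4 - 94800x^3 + 66000x^2 - 20000x. The coefficient of x^9 equals -trace(L) = -30, matching the sum of degrees. There is one zero in the spectrum, matching the 1 component.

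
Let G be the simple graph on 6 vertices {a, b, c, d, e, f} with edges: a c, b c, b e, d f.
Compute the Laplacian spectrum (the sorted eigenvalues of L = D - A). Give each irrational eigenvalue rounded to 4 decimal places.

With the vertex order [a, b, c, d, e, f], the degrees are [1, 2, 2, 1, 1, 1], giving D = diag(1, 2, 2, 1, 1, 1) and L = D - A. The multiplicity of 0 as a Laplacian eigenvalue equals the number of connected components. The 2 zero eigenvalues correspond to the 2 connected components. The eigenvalues sum to 8, which equals trace(L) = 2|E|. The largest eigenvalue, 3.4142, is at most the vertex count 6.

[0, 0, 0.5858, 2, 2, 3.4142]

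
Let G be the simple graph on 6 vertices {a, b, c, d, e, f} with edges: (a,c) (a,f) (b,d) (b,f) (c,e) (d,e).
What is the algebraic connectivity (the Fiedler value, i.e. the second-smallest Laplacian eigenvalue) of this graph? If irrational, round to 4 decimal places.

1

Reading degrees in the order [a, b, c, d, e, f] gives [2, 2, 2, 2, 2, 2]; set D = diag(2, 2, 2, 2, 2, 2) and form L = D - A. The smallest Laplacian eigenvalue is always 0. The next one, lambda_2 = 1, measures how hard the graph is to disconnect: larger values mean better connectivity. The eigenvalues sum to 12, which equals trace(L) = 2|E|. The largest eigenvalue, 4, is at most the vertex count 6.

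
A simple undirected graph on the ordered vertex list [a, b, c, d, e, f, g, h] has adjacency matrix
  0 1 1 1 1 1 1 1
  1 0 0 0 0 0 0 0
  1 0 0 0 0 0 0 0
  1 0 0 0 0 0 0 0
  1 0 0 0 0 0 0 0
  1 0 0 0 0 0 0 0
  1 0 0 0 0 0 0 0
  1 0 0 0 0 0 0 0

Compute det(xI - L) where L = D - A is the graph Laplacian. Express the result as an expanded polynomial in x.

x^8 - 14x^7 + 63x^6 - 140x^5 + 175x^4 - 126x^3 + 49x^2 - 8x

Each diagonal entry of L is the vertex degree and each off-diagonal entry is -1 where an edge is present, 0 otherwise; in the order [a, b, c, d, e, f, g, h] the diagonal is [7, 1, 1, 1, 1, 1, 1, 1]. L has integer entries, so p(x) = det(xI - L) has integer coefficients. Expanding the determinant yields x^8 - 14x^7 + 63x^6 - 140x^5 + 175x^4 - 126x^3 + 49x^2 - 8x. Since p(0) = det(-L) = 0, x divides p(x). The eigenvalues sum to 14, which equals trace(L) = 2|E|.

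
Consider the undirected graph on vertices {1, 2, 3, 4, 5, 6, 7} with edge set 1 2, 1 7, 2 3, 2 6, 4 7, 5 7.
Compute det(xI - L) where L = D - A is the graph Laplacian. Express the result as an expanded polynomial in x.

x^7 - 12x^6 + 53x^5 - 108x^4 + 107x^3 - 48x^2 + 7x

Reading degrees in the order [1, 2, 3, 4, 5, 6, 7] gives [2, 3, 1, 1, 1, 1, 3]; set D = diag(2, 3, 1, 1, 1, 1, 3) and form L = D - A. L has integer entries, so p(x) = det(xI - L) has integer coefficients. Expanding the determinant yields x^7 - 12x^6 + 53x^5 - 108x^4 + 107x^3 - 48x^2 + 7x. The coefficient of x^6 equals -trace(L) = -12, matching the sum of degrees. There is one zero in the spectrum, matching the 1 component. The eigenvalues sum to 12, which equals trace(L) = 2|E|.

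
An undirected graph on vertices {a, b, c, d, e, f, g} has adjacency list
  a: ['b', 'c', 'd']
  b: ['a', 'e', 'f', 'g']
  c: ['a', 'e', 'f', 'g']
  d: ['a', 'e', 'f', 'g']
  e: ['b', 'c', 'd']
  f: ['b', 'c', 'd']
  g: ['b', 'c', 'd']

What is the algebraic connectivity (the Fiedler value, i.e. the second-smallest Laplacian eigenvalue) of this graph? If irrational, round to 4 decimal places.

Each diagonal entry of L is the vertex degree and each off-diagonal entry is -1 where an edge is present, 0 otherwise; in the order [a, b, c, d, e, f, g] the diagonal is [3, 4, 4, 4, 3, 3, 3]. The smallest Laplacian eigenvalue is always 0. The next one, lambda_2 = 3, measures how hard the graph is to disconnect: larger values mean better connectivity. There is one zero in the spectrum, matching the 1 component. By the matrix-tree theorem the graph has (1/7) * product of the nonzero eigenvalues = 432 spanning trees.

3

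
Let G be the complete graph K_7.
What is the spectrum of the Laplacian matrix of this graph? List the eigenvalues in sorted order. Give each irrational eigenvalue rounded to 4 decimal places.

[0, 7, 7, 7, 7, 7, 7]

The graph has 7 vertices and degree multiset [6, 6, 6, 6, 6, 6, 6]; D is the diagonal matrix of degrees and L = D - A. The multiplicity of 0 as a Laplacian eigenvalue equals the number of connected components. The eigenvalues sum to 42, which equals trace(L) = 2|E|. There is one zero in the spectrum, matching the 1 component.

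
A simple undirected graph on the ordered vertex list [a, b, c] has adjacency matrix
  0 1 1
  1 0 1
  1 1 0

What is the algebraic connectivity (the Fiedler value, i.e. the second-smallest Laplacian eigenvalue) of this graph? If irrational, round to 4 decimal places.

With the vertex order [a, b, c], the degrees are [2, 2, 2], giving D = diag(2, 2, 2) and L = D - A. The sorted Laplacian eigenvalues are [0, 3, 3]; the algebraic connectivity is the second entry, 3. By the matrix-tree theorem the graph has (1/3) * product of the nonzero eigenvalues = 3 spanning trees.

3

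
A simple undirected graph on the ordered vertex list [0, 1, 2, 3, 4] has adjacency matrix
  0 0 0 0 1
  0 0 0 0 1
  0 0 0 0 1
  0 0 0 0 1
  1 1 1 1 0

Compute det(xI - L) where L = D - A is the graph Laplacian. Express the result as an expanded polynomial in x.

x^5 - 8x^4 + 18x^3 - 16x^2 + 5x

Reading degrees in the order [0, 1, 2, 3, 4] gives [1, 1, 1, 1, 4]; set D = diag(1, 1, 1, 1, 4) and form L = D - A. The eigenvalues of L are [0, 1, 1, 1, 5]; the characteristic polynomial is the product of (x - lambda_i), which multiplies out to x^5 - 8x^4 + 18x^3 - 16x^2 + 5x. The constant term is 0 because L is singular (the all-ones vector lies in its kernel). There is one zero in the spectrum, matching the 1 component.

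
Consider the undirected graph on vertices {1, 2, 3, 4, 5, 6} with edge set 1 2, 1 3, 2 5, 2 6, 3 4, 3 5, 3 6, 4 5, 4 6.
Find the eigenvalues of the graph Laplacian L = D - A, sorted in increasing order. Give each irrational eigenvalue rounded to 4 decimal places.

Each diagonal entry of L is the vertex degree and each off-diagonal entry is -1 where an edge is present, 0 otherwise; in the order [1, 2, 3, 4, 5, 6] the diagonal is [2, 3, 4, 3, 3, 3]. L is symmetric positive semidefinite, so every eigenvalue is real and nonnegative. By the matrix-tree theorem the graph has (1/6) * product of the nonzero eigenvalues = 69 spanning trees. The eigenvalues sum to 18, which equals trace(L) = 2|E|.

[0, 1.7857, 3, 3, 4.5392, 5.6751]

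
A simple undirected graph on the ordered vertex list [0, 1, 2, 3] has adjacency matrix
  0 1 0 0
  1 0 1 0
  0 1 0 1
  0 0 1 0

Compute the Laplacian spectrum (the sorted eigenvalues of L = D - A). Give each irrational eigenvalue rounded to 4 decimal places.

[0, 0.5858, 2, 3.4142]

With the vertex order [0, 1, 2, 3], the degrees are [1, 2, 2, 1], giving D = diag(1, 2, 2, 1) and L = D - A. L is symmetric positive semidefinite, so every eigenvalue is real and nonnegative. The single zero eigenvalue shows the graph is connected.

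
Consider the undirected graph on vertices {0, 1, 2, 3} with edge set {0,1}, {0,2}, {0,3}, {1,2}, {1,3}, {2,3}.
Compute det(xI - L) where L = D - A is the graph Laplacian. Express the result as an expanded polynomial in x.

x^4 - 12x^3 + 48x^2 - 64x

Reading degrees in the order [0, 1, 2, 3] gives [3, 3, 3, 3]; set D = diag(3, 3, 3, 3) and form L = D - A. Computing det(xI - L) by cofactor expansion (or equivalently via sum-over-permutations) gives x^4 - 12x^3 + 48x^2 - 64x. The constant term is 0 because L is singular (the all-ones vector lies in its kernel). By the matrix-tree theorem the graph has (1/4) * product of the nonzero eigenvalues = 16 spanning trees. The largest eigenvalue, 4, is at most the vertex count 4.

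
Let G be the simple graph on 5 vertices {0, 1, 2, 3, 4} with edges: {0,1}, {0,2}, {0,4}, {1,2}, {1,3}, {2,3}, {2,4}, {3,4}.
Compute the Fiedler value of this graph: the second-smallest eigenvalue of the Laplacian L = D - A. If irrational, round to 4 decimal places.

Reading degrees in the order [0, 1, 2, 3, 4] gives [3, 3, 4, 3, 3]; set D = diag(3, 3, 4, 3, 3) and form L = D - A. The sorted Laplacian eigenvalues are [0, 3, 3, 5, 5]; the algebraic connectivity is the second entry, 3. The largest eigenvalue, 5, is at most the vertex count 5.

3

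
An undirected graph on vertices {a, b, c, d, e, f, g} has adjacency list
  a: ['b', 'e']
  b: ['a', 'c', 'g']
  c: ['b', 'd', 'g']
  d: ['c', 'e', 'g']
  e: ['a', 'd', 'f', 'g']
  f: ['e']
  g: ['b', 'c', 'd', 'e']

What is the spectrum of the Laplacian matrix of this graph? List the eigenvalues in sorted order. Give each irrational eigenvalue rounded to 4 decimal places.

Each diagonal entry of L is the vertex degree and each off-diagonal entry is -1 where an edge is present, 0 otherwise; in the order [a, b, c, d, e, f, g] the diagonal is [2, 3, 3, 3, 4, 1, 4]. L is symmetric positive semidefinite, so every eigenvalue is real and nonnegative. The largest eigenvalue, 5.6470, is at most the vertex count 7.

[0, 0.8478, 1.7109, 2.8080, 4.1738, 4.8125, 5.6470]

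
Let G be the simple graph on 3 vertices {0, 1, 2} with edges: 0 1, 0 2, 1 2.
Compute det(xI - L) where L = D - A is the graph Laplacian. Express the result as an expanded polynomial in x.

Reading degrees in the order [0, 1, 2] gives [2, 2, 2]; set D = diag(2, 2, 2) and form L = D - A. The eigenvalues of L are [0, 3, 3]; the characteristic polynomial is the product of (x - lambda_i), which multiplies out to x^3 - 6x^2 + 9x. The coefficient of x^2 equals -trace(L) = -6, matching the sum of degrees. By the matrix-tree theorem the graph has (1/3) * product of the nonzero eigenvalues = 3 spanning trees. The eigenvalues sum to 6, which equals trace(L) = 2|E|.

x^3 - 6x^2 + 9x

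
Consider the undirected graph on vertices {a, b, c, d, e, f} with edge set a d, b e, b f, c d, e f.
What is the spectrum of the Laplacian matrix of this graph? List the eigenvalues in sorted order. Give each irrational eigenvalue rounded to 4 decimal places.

[0, 0, 1, 3, 3, 3]

Reading degrees in the order [a, b, c, d, e, f] gives [1, 2, 1, 2, 2, 2]; set D = diag(1, 2, 1, 2, 2, 2) and form L = D - A. Diagonalising L (or applying a numerical eigensolver to the 6x6 matrix) gives the spectrum above. The 2 zero eigenvalues correspond to the 2 connected components. The largest eigenvalue, 3, is at most the vertex count 6. There are 2 zeros in the spectrum, matching the 2 components.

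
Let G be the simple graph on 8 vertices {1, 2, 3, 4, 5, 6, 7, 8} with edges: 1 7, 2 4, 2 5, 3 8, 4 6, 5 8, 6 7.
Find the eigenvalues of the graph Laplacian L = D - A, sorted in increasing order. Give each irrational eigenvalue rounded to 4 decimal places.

Reading degrees in the order [1, 2, 3, 4, 5, 6, 7, 8] gives [1, 2, 1, 2, 2, 2, 2, 2]; set D = diag(1, 2, 1, 2, 2, 2, 2, 2) and form L = D - A. The multiplicity of 0 as a Laplacian eigenvalue equals the number of connected components. The single zero eigenvalue shows the graph is connected.

[0, 0.1522, 0.5858, 1.2346, 2, 2.7654, 3.4142, 3.8478]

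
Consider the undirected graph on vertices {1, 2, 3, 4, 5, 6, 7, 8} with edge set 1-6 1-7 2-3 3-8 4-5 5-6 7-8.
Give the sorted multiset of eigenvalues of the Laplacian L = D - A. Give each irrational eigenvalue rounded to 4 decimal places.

[0, 0.1522, 0.5858, 1.2346, 2, 2.7654, 3.4142, 3.8478]

Reading degrees in the order [1, 2, 3, 4, 5, 6, 7, 8] gives [2, 1, 2, 1, 2, 2, 2, 2]; set D = diag(2, 1, 2, 1, 2, 2, 2, 2) and form L = D - A. The multiplicity of 0 as a Laplacian eigenvalue equals the number of connected components. There is one zero in the spectrum, matching the 1 component. By the matrix-tree theorem the graph has (1/8) * product of the nonzero eigenvalues = 1 spanning tree.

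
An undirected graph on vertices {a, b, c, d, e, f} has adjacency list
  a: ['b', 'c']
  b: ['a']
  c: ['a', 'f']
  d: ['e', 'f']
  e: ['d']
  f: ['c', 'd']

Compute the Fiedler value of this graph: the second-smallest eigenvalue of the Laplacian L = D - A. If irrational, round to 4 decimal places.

Reading degrees in the order [a, b, c, d, e, f] gives [2, 1, 2, 2, 1, 2]; set D = diag(2, 1, 2, 2, 1, 2) and form L = D - A. The sorted Laplacian eigenvalues are [0, 0.2679, 1, 2, 3, 3.7321]; the algebraic connectivity is the second entry, 0.2679. There is one zero in the spectrum, matching the 1 component.

0.2679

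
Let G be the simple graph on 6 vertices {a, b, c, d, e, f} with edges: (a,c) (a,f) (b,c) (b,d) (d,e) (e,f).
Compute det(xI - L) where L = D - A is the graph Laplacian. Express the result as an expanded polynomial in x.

Each diagonal entry of L is the vertex degree and each off-diagonal entry is -1 where an edge is present, 0 otherwise; in the order [a, b, c, d, e, f] the diagonal is [2, 2, 2, 2, 2, 2]. The eigenvalues of L are [0, 1, 1, 3, 3, 4]; the characteristic polynomial is the product of (x - lambda_i), which multiplies out to x^6 - 12x^5 + 54x^4 - 112x^3 + 105x^2 - 36x. The constant term is 0 because L is singular (the all-ones vector lies in its kernel).

x^6 - 12x^5 + 54x^4 - 112x^3 + 105x^2 - 36x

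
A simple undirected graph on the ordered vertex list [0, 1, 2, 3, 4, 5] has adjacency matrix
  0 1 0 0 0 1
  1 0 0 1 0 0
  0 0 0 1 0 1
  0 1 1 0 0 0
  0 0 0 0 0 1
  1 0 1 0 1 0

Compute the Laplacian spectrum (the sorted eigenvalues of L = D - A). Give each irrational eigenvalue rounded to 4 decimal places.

Reading degrees in the order [0, 1, 2, 3, 4, 5] gives [2, 2, 2, 2, 1, 3]; set D = diag(2, 2, 2, 2, 1, 3) and form L = D - A. Since every row of L sums to 0, the all-ones vector is in the kernel and 0 is an eigenvalue. The single zero eigenvalue shows the graph is connected. By the matrix-tree theorem the graph has (1/6) * product of the nonzero eigenvalues = 5 spanning trees.

[0, 0.6972, 1.3820, 2, 3.6180, 4.3028]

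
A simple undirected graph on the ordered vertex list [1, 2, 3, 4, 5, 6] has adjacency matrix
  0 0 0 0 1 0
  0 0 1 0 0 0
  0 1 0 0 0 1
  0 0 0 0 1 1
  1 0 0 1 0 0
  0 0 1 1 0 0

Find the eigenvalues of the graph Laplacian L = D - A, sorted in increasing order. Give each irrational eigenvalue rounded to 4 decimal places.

Reading degrees in the order [1, 2, 3, 4, 5, 6] gives [1, 1, 2, 2, 2, 2]; set D = diag(1, 1, 2, 2, 2, 2) and form L = D - A. L is symmetric positive semidefinite, so every eigenvalue is real and nonnegative. The single zero eigenvalue shows the graph is connected.

[0, 0.2679, 1, 2, 3, 3.7321]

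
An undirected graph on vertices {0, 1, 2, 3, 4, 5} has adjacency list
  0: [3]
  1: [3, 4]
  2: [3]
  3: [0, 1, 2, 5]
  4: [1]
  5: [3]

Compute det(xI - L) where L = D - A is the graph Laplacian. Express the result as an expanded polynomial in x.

x^6 - 10x^5 + 33x^4 - 46x^3 + 28x^2 - 6x

With the vertex order [0, 1, 2, 3, 4, 5], the degrees are [1, 2, 1, 4, 1, 1], giving D = diag(1, 2, 1, 4, 1, 1) and L = D - A. Computing det(xI - L) by cofactor expansion (or equivalently via sum-over-permutations) gives x^6 - 10x^5 + 33x^4 - 46x^3 + 28x^2 - 6x. The coefficient of x^5 equals -trace(L) = -10, matching the sum of degrees.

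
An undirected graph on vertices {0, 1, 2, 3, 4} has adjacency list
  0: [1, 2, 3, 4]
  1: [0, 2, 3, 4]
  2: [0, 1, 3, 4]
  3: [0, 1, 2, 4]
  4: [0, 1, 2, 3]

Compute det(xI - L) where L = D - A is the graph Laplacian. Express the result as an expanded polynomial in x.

x^5 - 20x^4 + 150x^3 - 500x^2 + 625x

Reading degrees in the order [0, 1, 2, 3, 4] gives [4, 4, 4, 4, 4]; set D = diag(4, 4, 4, 4, 4) and form L = D - A. Computing det(xI - L) by cofactor expansion (or equivalently via sum-over-permutations) gives x^5 - 20x^4 + 150x^3 - 500x^2 + 625x. The coefficient of x^4 equals -trace(L) = -20, matching the sum of degrees. The largest eigenvalue, 5, is at most the vertex count 5.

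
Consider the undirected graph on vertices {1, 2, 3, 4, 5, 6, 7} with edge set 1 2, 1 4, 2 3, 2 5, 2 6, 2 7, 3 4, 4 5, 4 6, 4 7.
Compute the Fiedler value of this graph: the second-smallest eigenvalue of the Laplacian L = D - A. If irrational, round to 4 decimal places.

Reading degrees in the order [1, 2, 3, 4, 5, 6, 7] gives [2, 5, 2, 5, 2, 2, 2]; set D = diag(2, 5, 2, 5, 2, 2, 2) and form L = D - A. The sorted Laplacian eigenvalues are [0, 2, 2, 2, 2, 5, 7]; the algebraic connectivity is the second entry, 2. The largest eigenvalue, 7, is at most the vertex count 7.

2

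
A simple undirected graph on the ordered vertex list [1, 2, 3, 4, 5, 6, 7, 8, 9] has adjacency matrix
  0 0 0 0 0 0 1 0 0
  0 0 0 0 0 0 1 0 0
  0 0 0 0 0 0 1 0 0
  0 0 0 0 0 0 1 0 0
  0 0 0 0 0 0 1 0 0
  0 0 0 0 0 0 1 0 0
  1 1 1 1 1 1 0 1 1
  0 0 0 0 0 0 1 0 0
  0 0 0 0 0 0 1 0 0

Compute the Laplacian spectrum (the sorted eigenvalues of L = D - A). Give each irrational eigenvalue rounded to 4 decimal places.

[0, 1, 1, 1, 1, 1, 1, 1, 9]

Each diagonal entry of L is the vertex degree and each off-diagonal entry is -1 where an edge is present, 0 otherwise; in the order [1, 2, 3, 4, 5, 6, 7, 8, 9] the diagonal is [1, 1, 1, 1, 1, 1, 8, 1, 1]. L is symmetric positive semidefinite, so every eigenvalue is real and nonnegative. There is one zero in the spectrum, matching the 1 component. By the matrix-tree theorem the graph has (1/9) * product of the nonzero eigenvalues = 1 spanning tree.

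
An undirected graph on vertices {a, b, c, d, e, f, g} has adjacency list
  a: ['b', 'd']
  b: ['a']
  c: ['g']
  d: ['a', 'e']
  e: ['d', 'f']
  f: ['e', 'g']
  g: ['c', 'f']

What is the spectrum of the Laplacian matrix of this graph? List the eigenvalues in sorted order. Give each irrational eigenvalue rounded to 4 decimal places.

[0, 0.1981, 0.7530, 1.5550, 2.4450, 3.2470, 3.8019]

Reading degrees in the order [a, b, c, d, e, f, g] gives [2, 1, 1, 2, 2, 2, 2]; set D = diag(2, 1, 1, 2, 2, 2, 2) and form L = D - A. Since every row of L sums to 0, the all-ones vector is in the kernel and 0 is an eigenvalue. The single zero eigenvalue shows the graph is connected. The eigenvalues sum to 12, which equals trace(L) = 2|E|.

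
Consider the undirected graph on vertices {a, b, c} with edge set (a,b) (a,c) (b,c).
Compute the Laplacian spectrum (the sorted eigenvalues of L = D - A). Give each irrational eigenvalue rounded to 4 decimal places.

[0, 3, 3]

Each diagonal entry of L is the vertex degree and each off-diagonal entry is -1 where an edge is present, 0 otherwise; in the order [a, b, c] the diagonal is [2, 2, 2]. The multiplicity of 0 as a Laplacian eigenvalue equals the number of connected components. The single zero eigenvalue shows the graph is connected.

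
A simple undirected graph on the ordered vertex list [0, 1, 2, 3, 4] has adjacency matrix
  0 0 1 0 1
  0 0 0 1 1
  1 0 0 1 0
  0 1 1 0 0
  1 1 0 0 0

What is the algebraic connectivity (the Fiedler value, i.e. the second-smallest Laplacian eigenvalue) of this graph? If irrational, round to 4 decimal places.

With the vertex order [0, 1, 2, 3, 4], the degrees are [2, 2, 2, 2, 2], giving D = diag(2, 2, 2, 2, 2) and L = D - A. Computing the eigenvalues of L and sorting gives [0, 1.3820, 1.3820, 3.6180, 3.6180]. The Fiedler value lambda_2 = 1.3820 is strictly positive, so the graph is connected. There is one zero in the spectrum, matching the 1 component. The eigenvalues sum to 10, which equals trace(L) = 2|E|.

1.3820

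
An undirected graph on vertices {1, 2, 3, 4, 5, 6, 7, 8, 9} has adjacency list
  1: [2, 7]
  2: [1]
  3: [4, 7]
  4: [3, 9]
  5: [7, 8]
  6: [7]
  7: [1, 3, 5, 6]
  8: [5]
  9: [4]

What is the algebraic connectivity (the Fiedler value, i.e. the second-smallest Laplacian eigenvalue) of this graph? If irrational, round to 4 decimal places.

0.2398

Each diagonal entry of L is the vertex degree and each off-diagonal entry is -1 where an edge is present, 0 otherwise; in the order [1, 2, 3, 4, 5, 6, 7, 8, 9] the diagonal is [2, 1, 2, 2, 2, 1, 4, 1, 1]. The sorted Laplacian eigenvalues are [0, 0.2398, 0.3820, 0.7199, 1.4240, 2.2032, 2.6180, 3.1692, 5.2439]; the algebraic connectivity is the second entry, 0.2398. By the matrix-tree theorem the graph has (1/9) * product of the nonzero eigenvalues = 1 spanning tree. The eigenvalues sum to 16, which equals trace(L) = 2|E|.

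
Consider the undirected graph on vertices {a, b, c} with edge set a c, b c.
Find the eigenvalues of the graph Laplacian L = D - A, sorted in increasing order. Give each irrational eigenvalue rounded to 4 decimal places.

[0, 1, 3]

Reading degrees in the order [a, b, c] gives [1, 1, 2]; set D = diag(1, 1, 2) and form L = D - A. L is symmetric positive semidefinite, so every eigenvalue is real and nonnegative. The single zero eigenvalue shows the graph is connected. The largest eigenvalue, 3, is at most the vertex count 3. There is one zero in the spectrum, matching the 1 component.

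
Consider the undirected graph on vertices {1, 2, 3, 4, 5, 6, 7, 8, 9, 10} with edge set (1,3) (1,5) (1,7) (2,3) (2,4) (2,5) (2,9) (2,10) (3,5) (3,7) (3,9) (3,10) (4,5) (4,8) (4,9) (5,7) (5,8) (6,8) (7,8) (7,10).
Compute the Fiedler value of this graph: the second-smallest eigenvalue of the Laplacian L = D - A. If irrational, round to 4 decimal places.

Each diagonal entry of L is the vertex degree and each off-diagonal entry is -1 where an edge is present, 0 otherwise; in the order [1, 2, 3, 4, 5, 6, 7, 8, 9, 10] the diagonal is [3, 5, 6, 4, 6, 1, 5, 4, 3, 3]. The sorted Laplacian eigenvalues are [0, 0.7755, 2.1179, 2.6963, 3.3013, 4.7287, 5.5468, 6.1920, 7.1092, 7.5323]; the algebraic connectivity is the second entry, 0.7755. By the matrix-tree theorem the graph has (1/10) * product of the nonzero eigenvalues = 12715 spanning trees. The largest eigenvalue, 7.5323, is at most the vertex count 10.

0.7755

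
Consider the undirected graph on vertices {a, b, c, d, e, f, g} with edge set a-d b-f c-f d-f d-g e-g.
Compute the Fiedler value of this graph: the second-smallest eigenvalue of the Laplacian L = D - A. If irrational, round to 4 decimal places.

Reading degrees in the order [a, b, c, d, e, f, g] gives [1, 1, 1, 3, 1, 3, 2]; set D = diag(1, 1, 1, 3, 1, 3, 2) and form L = D - A. The smallest Laplacian eigenvalue is always 0. The next one, lambda_2 = 0.3217, measures how hard the graph is to disconnect: larger values mean better connectivity. There is one zero in the spectrum, matching the 1 component.

0.3217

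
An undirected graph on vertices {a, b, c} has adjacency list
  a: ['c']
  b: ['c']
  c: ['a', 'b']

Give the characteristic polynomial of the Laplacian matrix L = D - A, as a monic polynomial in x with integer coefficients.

With the vertex order [a, b, c], the degrees are [1, 1, 2], giving D = diag(1, 1, 2) and L = D - A. Computing det(xI - L) by cofactor expansion (or equivalently via sum-over-permutations) gives x^3 - 4x^2 + 3x. The constant term is 0 because L is singular (the all-ones vector lies in its kernel). The eigenvalues sum to 4, which equals trace(L) = 2|E|.

x^3 - 4x^2 + 3x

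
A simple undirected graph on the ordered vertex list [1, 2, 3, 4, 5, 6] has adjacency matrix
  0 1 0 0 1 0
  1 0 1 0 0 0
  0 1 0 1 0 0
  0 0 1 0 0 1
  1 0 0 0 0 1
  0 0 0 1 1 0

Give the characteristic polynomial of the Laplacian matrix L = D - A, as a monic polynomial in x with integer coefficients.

x^6 - 12x^5 + 54x^4 - 112x^3 + 105x^2 - 36x

With the vertex order [1, 2, 3, 4, 5, 6], the degrees are [2, 2, 2, 2, 2, 2], giving D = diag(2, 2, 2, 2, 2, 2) and L = D - A. L has integer entries, so p(x) = det(xI - L) has integer coefficients. Expanding the determinant yields x^6 - 12x^5 + 54x^4 - 112x^3 + 105x^2 - 36x. The coefficient of x^5 equals -trace(L) = -12, matching the sum of degrees. The largest eigenvalue, 4, is at most the vertex count 6.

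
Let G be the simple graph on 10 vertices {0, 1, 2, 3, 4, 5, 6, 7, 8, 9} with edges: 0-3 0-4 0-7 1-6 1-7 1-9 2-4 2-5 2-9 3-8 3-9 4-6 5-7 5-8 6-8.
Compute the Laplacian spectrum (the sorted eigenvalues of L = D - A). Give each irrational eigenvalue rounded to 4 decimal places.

[0, 2, 2, 2, 2, 2, 5, 5, 5, 5]

With the vertex order [0, 1, 2, 3, 4, 5, 6, 7, 8, 9], the degrees are [3, 3, 3, 3, 3, 3, 3, 3, 3, 3], giving D = diag(3, 3, 3, 3, 3, 3, 3, 3, 3, 3) and L = D - A. Since every row of L sums to 0, the all-ones vector is in the kernel and 0 is an eigenvalue. The single zero eigenvalue shows the graph is connected. By the matrix-tree theorem the graph has (1/10) * product of the nonzero eigenvalues = 2000 spanning trees.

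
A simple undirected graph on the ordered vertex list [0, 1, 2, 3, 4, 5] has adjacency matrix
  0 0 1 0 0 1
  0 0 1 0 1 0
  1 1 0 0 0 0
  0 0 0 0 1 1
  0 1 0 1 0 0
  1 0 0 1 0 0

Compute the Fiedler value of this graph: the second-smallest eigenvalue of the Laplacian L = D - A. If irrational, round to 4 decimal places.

Reading degrees in the order [0, 1, 2, 3, 4, 5] gives [2, 2, 2, 2, 2, 2]; set D = diag(2, 2, 2, 2, 2, 2) and form L = D - A. The smallest Laplacian eigenvalue is always 0. The next one, lambda_2 = 1, measures how hard the graph is to disconnect: larger values mean better connectivity.

1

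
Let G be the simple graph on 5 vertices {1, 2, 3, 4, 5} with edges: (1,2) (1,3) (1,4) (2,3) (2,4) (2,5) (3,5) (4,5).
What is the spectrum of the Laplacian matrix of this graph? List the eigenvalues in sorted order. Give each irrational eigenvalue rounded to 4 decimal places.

[0, 3, 3, 5, 5]

Each diagonal entry of L is the vertex degree and each off-diagonal entry is -1 where an edge is present, 0 otherwise; in the order [1, 2, 3, 4, 5] the diagonal is [3, 4, 3, 3, 3]. Since every row of L sums to 0, the all-ones vector is in the kernel and 0 is an eigenvalue.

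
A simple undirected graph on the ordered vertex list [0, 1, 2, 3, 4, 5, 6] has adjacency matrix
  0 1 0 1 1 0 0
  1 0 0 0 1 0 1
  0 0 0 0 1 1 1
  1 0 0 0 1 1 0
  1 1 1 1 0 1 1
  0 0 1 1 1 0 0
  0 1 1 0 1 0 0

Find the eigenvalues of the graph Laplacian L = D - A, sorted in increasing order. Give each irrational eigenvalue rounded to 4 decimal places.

Each diagonal entry of L is the vertex degree and each off-diagonal entry is -1 where an edge is present, 0 otherwise; in the order [0, 1, 2, 3, 4, 5, 6] the diagonal is [3, 3, 3, 3, 6, 3, 3]. The multiplicity of 0 as a Laplacian eigenvalue equals the number of connected components. The eigenvalues sum to 24, which equals trace(L) = 2|E|.

[0, 2, 2, 4, 4, 5, 7]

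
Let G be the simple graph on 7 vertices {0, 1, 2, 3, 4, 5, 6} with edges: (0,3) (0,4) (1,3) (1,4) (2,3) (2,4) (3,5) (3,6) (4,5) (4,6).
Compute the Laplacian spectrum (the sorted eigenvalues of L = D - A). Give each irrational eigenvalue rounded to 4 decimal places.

Reading degrees in the order [0, 1, 2, 3, 4, 5, 6] gives [2, 2, 2, 5, 5, 2, 2]; set D = diag(2, 2, 2, 5, 5, 2, 2) and form L = D - A. L is symmetric positive semidefinite, so every eigenvalue is real and nonnegative.

[0, 2, 2, 2, 2, 5, 7]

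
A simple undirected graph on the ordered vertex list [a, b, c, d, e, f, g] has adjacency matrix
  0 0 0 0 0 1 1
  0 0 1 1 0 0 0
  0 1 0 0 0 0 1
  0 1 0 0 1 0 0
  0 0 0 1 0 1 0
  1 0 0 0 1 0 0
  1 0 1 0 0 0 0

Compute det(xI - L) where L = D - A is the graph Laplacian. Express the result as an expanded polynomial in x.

x^7 - 14x^6 + 77x^5 - 210x^4 + 294x^3 - 196x^2 + 49x

Reading degrees in the order [a, b, c, d, e, f, g] gives [2, 2, 2, 2, 2, 2, 2]; set D = diag(2, 2, 2, 2, 2, 2, 2) and form L = D - A. Computing det(xI - L) by cofactor expansion (or equivalently via sum-over-permutations) gives x^7 - 14x^6 + 77x^5 - 210x^4 + 294x^3 - 196x^2 + 49x. Since p(0) = det(-L) = 0, x divides p(x). The largest eigenvalue, 3.8019, is at most the vertex count 7.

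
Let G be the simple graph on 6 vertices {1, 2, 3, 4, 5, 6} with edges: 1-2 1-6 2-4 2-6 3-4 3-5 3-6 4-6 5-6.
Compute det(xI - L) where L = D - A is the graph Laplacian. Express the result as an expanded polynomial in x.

Each diagonal entry of L is the vertex degree and each off-diagonal entry is -1 where an edge is present, 0 otherwise; in the order [1, 2, 3, 4, 5, 6] the diagonal is [2, 3, 3, 3, 2, 5]. Computing det(xI - L) by cofactor expansion (or equivalently via sum-over-permutations) gives x^6 - 18x^5 + 123x^4 - 396x^3 + 595x^2 - 330x. The coefficient of x^5 equals -trace(L) = -18, matching the sum of degrees. There is one zero in the spectrum, matching the 1 component.

x^6 - 18x^5 + 123x^4 - 396x^3 + 595x^2 - 330x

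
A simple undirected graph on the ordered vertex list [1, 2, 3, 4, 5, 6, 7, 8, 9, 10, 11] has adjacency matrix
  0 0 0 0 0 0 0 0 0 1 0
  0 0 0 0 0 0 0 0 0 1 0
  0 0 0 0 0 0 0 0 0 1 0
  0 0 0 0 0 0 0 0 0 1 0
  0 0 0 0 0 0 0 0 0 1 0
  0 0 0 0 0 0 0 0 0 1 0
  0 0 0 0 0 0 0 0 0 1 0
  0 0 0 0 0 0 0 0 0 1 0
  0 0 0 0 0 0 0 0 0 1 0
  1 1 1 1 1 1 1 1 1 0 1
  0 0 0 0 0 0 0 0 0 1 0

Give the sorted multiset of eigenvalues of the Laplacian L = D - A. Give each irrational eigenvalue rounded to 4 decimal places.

[0, 1, 1, 1, 1, 1, 1, 1, 1, 1, 11]

With the vertex order [1, 2, 3, 4, 5, 6, 7, 8, 9, 10, 11], the degrees are [1, 1, 1, 1, 1, 1, 1, 1, 1, 10, 1], giving D = diag(1, 1, 1, 1, 1, 1, 1, 1, 1, 10, 1) and L = D - A. The multiplicity of 0 as a Laplacian eigenvalue equals the number of connected components. The single zero eigenvalue shows the graph is connected. The eigenvalues sum to 20, which equals trace(L) = 2|E|. There is one zero in the spectrum, matching the 1 component.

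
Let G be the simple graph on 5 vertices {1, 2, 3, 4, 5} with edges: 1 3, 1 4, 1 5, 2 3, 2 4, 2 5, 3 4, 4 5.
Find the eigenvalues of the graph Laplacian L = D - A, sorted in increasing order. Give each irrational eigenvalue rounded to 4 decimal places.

[0, 3, 3, 5, 5]

With the vertex order [1, 2, 3, 4, 5], the degrees are [3, 3, 3, 4, 3], giving D = diag(3, 3, 3, 4, 3) and L = D - A. Since every row of L sums to 0, the all-ones vector is in the kernel and 0 is an eigenvalue. The eigenvalues sum to 16, which equals trace(L) = 2|E|.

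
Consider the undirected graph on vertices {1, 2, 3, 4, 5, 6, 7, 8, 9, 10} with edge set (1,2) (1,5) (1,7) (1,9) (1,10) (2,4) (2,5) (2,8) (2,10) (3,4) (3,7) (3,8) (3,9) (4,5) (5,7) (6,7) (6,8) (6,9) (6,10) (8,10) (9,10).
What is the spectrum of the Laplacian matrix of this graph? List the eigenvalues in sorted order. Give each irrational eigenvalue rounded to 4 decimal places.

Each diagonal entry of L is the vertex degree and each off-diagonal entry is -1 where an edge is present, 0 otherwise; in the order [1, 2, 3, 4, 5, 6, 7, 8, 9, 10] the diagonal is [5, 5, 4, 3, 4, 4, 4, 4, 4, 5]. L is symmetric positive semidefinite, so every eigenvalue is real and nonnegative. By the matrix-tree theorem the graph has (1/10) * product of the nonzero eigenvalues = 53244 spanning trees.

[0, 2.0117, 3, 3.2249, 3.7702, 4.3820, 5.5145, 6.5253, 6.6180, 6.9534]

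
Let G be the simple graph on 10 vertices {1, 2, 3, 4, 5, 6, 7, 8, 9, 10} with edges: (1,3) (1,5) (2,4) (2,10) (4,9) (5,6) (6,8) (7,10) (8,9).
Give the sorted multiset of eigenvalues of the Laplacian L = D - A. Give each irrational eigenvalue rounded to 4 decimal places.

[0, 0.0979, 0.3820, 0.8244, 1.3820, 2, 2.6180, 3.1756, 3.6180, 3.9021]

Each diagonal entry of L is the vertex degree and each off-diagonal entry is -1 where an edge is present, 0 otherwise; in the order [1, 2, 3, 4, 5, 6, 7, 8, 9, 10] the diagonal is [2, 2, 1, 2, 2, 2, 1, 2, 2, 2]. The multiplicity of 0 as a Laplacian eigenvalue equals the number of connected components. The largest eigenvalue, 3.9021, is at most the vertex count 10. There is one zero in the spectrum, matching the 1 component.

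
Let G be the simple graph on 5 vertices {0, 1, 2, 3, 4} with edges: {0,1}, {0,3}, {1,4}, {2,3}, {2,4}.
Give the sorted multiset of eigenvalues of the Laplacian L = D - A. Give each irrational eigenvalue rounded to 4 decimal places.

[0, 1.3820, 1.3820, 3.6180, 3.6180]

Reading degrees in the order [0, 1, 2, 3, 4] gives [2, 2, 2, 2, 2]; set D = diag(2, 2, 2, 2, 2) and form L = D - A. The multiplicity of 0 as a Laplacian eigenvalue equals the number of connected components. There is one zero in the spectrum, matching the 1 component.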